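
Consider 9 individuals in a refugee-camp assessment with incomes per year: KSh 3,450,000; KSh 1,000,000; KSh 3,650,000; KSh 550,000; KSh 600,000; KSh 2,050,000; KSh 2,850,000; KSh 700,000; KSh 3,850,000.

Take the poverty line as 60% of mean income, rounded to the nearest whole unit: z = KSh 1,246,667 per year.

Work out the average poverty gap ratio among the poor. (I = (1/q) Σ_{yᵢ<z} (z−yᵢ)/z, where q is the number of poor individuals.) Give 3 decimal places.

Incomes under z: KSh 550,000, KSh 600,000, KSh 700,000, KSh 1,000,000 (q = 4 of N = 9).
Relative gaps: 0.5588, 0.5187, 0.4385, 0.1979; sum = 1.713904.
I averages over the q = 4 poor units only: 1.713904 / 4 = 0.428.

0.428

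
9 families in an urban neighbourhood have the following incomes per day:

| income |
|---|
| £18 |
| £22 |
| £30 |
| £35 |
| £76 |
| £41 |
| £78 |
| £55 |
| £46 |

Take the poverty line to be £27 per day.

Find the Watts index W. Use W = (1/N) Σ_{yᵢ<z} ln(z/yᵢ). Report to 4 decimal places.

0.0678

Poor units: £18, £22 (q = 2 of N = 9).
Log gaps: ln(27/18) = 0.4055; ln(27/22) = 0.2048.
W = 0.610260 / 9 = 0.0678.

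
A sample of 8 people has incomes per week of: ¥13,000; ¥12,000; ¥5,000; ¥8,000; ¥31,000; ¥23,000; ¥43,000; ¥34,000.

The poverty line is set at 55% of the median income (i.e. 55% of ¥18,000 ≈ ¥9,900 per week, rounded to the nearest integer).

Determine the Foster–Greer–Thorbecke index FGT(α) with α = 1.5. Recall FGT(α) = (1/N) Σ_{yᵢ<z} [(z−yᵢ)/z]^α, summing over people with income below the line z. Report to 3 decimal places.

0.054

Below z: ¥5,000, ¥8,000 (q = 2 of N = 8).
Normalized shortfalls: (9900−5000)/9900 = 0.4949; (9900−8000)/9900 = 0.1919.
Raised to α = 1.5: 0.34821; 0.08408.
Sum = 0.432287; FGT(1.5) = 0.432287 / 8 = 0.054.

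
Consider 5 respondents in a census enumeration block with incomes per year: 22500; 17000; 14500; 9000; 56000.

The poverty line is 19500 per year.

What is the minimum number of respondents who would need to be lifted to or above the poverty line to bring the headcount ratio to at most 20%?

Currently q = 3 of N = 5 are below the line (H = 0.600).
A headcount ratio of at most 20% allows at most ⌊0.20 × 5⌋ = 1 poor respondents.
So at least 3 − 1 = 2 must be lifted.

2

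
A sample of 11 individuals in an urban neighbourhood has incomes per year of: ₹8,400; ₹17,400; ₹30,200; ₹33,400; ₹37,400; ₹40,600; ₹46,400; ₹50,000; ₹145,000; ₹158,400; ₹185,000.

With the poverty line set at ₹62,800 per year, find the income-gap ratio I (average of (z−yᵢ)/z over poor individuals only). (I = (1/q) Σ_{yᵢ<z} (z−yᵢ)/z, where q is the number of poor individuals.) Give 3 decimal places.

Below z: ₹8,400, ₹17,400, ₹30,200, ₹33,400, ₹37,400, ₹40,600, ₹46,400, ₹50,000 (q = 8 of N = 11).
Relative gaps: 0.8662, 0.7229, 0.5191, 0.4682, 0.4045, 0.3535, 0.2611, 0.2038; sum = 3.799363.
I averages over the q = 8 poor units only: 3.799363 / 8 = 0.475.

0.475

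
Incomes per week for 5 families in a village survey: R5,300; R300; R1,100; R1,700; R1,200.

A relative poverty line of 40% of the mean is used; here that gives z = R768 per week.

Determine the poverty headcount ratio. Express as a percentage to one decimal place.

20.0%

1 of the 5 families have income below R768.
H = 1/5 = 20.0%.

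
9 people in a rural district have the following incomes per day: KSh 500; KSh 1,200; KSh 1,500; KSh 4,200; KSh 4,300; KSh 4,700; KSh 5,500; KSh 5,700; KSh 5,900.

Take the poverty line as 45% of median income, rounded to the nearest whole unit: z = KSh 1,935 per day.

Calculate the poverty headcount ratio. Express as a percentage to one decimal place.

33.3%

3 of the 9 people have income below KSh 1,935.
H = 3/9 = 33.3%.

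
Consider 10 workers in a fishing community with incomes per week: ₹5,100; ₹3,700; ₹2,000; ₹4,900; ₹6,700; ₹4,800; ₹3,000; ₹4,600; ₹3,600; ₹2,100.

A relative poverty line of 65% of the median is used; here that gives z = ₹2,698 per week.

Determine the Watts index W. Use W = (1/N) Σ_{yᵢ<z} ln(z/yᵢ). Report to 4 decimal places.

Incomes under z: ₹2,000, ₹2,100 (q = 2 of N = 10).
Log shortfalls: ln(2698/2000) = 0.2994; ln(2698/2100) = 0.2506.
W = 0.549937 / 10 = 0.0550.

0.0550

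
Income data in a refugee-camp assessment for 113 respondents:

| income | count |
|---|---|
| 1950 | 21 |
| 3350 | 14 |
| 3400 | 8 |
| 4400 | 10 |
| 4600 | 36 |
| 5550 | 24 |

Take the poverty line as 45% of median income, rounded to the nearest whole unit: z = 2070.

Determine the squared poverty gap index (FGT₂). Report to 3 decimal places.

0.001

Below the line: 21×1950 (q = 21 of N = 113).
Normalized shortfalls: (2070−1950)/2070 = 0.0580 (×21).
Squared: 0.0034 (×21).
Sum = 0.070573; P₂ = 0.070573 / 113 = 0.001.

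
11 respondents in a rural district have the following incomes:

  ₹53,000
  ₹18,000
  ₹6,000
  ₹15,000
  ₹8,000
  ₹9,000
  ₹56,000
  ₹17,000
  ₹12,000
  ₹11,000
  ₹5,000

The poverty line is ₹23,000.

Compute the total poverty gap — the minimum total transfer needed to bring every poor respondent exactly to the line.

Below z: ₹5,000, ₹6,000, ₹8,000, ₹9,000, ₹11,000, ₹12,000, ₹15,000, ₹17,000, ₹18,000 (q = 9 of N = 11).
Individual gaps: 23000−5000 = 18000; 23000−6000 = 17000; 23000−8000 = 15000; 23000−9000 = 14000; 23000−11000 = 12000; 23000−12000 = 11000; 23000−15000 = 8000; 23000−17000 = 6000; 23000−18000 = 5000.
Aggregate gap = ₹106,000.

₹106,000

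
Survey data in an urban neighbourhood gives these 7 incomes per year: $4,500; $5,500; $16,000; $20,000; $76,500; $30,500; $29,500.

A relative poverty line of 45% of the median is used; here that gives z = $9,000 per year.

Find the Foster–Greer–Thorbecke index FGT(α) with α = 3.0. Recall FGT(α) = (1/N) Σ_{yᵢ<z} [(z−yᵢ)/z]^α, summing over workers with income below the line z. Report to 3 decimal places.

0.026

Poor units: $4,500, $5,500 (q = 2 of N = 7).
Normalized shortfalls: (9000−4500)/9000 = 0.5000; (9000−5500)/9000 = 0.3889.
Raised to α = 3.0: 0.12500; 0.05881.
Sum = 0.183813; FGT(3.0) = 0.183813 / 7 = 0.026.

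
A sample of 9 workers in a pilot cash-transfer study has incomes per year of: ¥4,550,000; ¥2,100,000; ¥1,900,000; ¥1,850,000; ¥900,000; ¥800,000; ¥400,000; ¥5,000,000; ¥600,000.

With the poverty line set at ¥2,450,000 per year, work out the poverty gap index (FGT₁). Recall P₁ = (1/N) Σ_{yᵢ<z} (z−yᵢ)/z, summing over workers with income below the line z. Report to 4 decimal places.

Below z: ¥400,000, ¥600,000, ¥800,000, ¥900,000, ¥1,850,000, ¥1,900,000, ¥2,100,000 (q = 7 of N = 9).
Gap ratios (z−y)/z: (2450000−400000)/2450000 = 0.8367; (2450000−600000)/2450000 = 0.7551; (2450000−800000)/2450000 = 0.6735; (2450000−900000)/2450000 = 0.6327; (2450000−1850000)/2450000 = 0.2449; (2450000−1900000)/2450000 = 0.2245; (2450000−2100000)/2450000 = 0.1429.
Σ = 3.510204. Dividing by the full population N = 9 gives P₁ = 0.3900.

0.3900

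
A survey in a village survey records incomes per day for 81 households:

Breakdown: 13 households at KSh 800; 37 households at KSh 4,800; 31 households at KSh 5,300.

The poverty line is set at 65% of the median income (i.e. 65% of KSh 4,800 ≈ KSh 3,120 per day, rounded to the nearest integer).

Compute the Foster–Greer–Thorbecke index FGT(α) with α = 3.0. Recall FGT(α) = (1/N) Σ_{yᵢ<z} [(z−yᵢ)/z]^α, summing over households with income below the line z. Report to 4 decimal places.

Below z: 13×KSh 800 (q = 13 of N = 81).
Gap ratios (z−y)/z: (3120−800)/3120 = 0.7436 (×13).
Raised to α = 3.0: 0.41115 (×13).
Sum = 5.344948; FGT(3.0) = 5.344948 / 81 = 0.0660.

0.0660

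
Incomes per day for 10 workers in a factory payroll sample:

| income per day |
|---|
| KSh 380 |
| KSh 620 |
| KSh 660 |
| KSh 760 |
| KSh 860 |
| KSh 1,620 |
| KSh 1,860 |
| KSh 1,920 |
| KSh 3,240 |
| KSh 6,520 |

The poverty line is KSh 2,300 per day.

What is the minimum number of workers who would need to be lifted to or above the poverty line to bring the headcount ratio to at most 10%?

8 of the 10 workers are poor, so H = 8/10 = 0.800.
A headcount ratio of at most 10% allows at most ⌊0.10 × 10⌋ = 1 poor workers.
So at least 8 − 1 = 7 must be lifted.

7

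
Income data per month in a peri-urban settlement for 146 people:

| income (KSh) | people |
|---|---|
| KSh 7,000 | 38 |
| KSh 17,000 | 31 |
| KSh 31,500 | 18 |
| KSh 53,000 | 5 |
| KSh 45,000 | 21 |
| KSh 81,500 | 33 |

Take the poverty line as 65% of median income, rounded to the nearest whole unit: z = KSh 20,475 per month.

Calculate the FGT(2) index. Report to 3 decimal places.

0.119

Below z: 38×KSh 7,000, 31×KSh 17,000 (q = 69 of N = 146).
Relative gaps: (20475−7000)/20475 = 0.6581 (×38); (20475−17000)/20475 = 0.1697 (×31).
Squared: 0.4331 (×38); 0.0288 (×31).
Sum = 17.351559; P₂ = 17.351559 / 146 = 0.119.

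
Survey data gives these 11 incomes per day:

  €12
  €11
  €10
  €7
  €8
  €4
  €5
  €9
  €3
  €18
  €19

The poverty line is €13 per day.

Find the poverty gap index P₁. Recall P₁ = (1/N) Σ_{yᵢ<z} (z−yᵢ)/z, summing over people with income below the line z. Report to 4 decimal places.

Below the line: €3, €4, €5, €7, €8, €9, €10, €11, €12 (q = 9 of N = 11).
Normalized shortfalls: (13−3)/13 = 0.7692; (13−4)/13 = 0.6923; (13−5)/13 = 0.6154; (13−7)/13 = 0.4615; (13−8)/13 = 0.3846; (13−9)/13 = 0.3077; (13−10)/13 = 0.2308; (13−11)/13 = 0.1538; (13−12)/13 = 0.0769.
Σ = 3.692308. Dividing by the full population N = 11 gives P₁ = 0.3357.

0.3357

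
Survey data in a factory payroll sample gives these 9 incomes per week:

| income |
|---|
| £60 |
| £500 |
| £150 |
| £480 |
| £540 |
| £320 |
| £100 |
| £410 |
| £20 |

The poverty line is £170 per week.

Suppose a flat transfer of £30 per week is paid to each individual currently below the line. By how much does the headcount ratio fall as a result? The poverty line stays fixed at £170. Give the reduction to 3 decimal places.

0.111

Before: below the line — £20, £60, £100, £150; headcount ratio = 0.44444.
After the £30 transfer: below the line — £50, £90, £130; headcount ratio = 0.33333.
Reduction = 0.44444 − 0.33333 = 0.111.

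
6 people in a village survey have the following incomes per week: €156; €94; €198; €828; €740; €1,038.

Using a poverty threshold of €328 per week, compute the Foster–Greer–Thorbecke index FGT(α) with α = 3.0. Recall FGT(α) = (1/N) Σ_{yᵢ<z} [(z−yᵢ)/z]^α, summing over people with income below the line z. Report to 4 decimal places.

Below the line: €94, €156, €198 (q = 3 of N = 6).
Gap ratios (z−y)/z: (328−94)/328 = 0.7134; (328−156)/328 = 0.5244; (328−198)/328 = 0.3963.
Raised to α = 3.0: 0.36310; 0.14420; 0.06226.
Sum = 0.569559; FGT(3.0) = 0.569559 / 6 = 0.0949.

0.0949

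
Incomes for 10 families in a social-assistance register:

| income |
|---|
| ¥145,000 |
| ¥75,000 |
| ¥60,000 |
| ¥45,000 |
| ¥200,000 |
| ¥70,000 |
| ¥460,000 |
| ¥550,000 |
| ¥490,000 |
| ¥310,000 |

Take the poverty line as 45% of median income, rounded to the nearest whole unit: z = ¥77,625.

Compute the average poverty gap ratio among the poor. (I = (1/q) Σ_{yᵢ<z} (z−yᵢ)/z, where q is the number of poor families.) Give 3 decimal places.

Incomes under z: ¥45,000, ¥60,000, ¥70,000, ¥75,000 (q = 4 of N = 10).
Shortfall ratios (z−y)/z: 0.4203, 0.2271, 0.0982, 0.0338; sum = 0.779388.
The income-gap ratio divides by q (the poor only): 0.779388 / 4 = 0.195.

0.195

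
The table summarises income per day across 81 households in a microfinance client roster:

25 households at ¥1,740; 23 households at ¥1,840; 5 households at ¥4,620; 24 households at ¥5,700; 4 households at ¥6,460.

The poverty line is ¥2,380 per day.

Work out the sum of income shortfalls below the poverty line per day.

¥28,420

Below the line: 25×¥1,740, 23×¥1,840 (q = 48 of N = 81).
Individual gaps: 25×(2380−1740) = 16000; 23×(2380−1840) = 12420.
Aggregate gap = ¥28,420.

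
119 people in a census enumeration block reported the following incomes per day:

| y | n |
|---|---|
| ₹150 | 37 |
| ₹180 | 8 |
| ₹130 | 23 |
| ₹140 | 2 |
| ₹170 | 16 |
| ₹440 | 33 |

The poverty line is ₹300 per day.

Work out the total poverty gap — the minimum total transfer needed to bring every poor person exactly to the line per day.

₹12,820

Poor units: 23×₹130, 2×₹140, 37×₹150, 16×₹170, 8×₹180 (q = 86 of N = 119).
Individual gaps: 23×(300−130) = 3910; 2×(300−140) = 320; 37×(300−150) = 5550; 16×(300−170) = 2080; 8×(300−180) = 960.
Aggregate gap = ₹12,820.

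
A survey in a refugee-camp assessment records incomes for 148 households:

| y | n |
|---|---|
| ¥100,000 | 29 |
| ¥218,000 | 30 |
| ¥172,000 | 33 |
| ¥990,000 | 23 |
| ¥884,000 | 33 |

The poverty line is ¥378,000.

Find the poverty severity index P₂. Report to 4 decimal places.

Below the line: 29×¥100,000, 33×¥172,000, 30×¥218,000 (q = 92 of N = 148).
Shortfall ratios: (378000−100000)/378000 = 0.7354 (×29); (378000−172000)/378000 = 0.5450 (×33); (378000−218000)/378000 = 0.4233 (×30).
Squared: 0.5409 (×29); 0.2970 (×33); 0.1792 (×30).
Sum = 30.861566; P₂ = 30.861566 / 148 = 0.2085.

0.2085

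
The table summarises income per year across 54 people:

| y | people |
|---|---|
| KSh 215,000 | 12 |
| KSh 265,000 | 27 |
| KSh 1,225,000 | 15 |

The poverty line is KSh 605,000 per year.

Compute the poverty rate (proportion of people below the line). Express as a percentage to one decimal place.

39 of the 54 people have income below KSh 605,000.
H = 39/54 = 72.2%.

72.2%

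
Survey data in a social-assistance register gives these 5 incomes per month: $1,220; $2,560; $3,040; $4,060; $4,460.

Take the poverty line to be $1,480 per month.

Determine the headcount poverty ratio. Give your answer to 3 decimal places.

1 of the 5 families have income below $1,480.
H = 1/5 = 0.200.

0.200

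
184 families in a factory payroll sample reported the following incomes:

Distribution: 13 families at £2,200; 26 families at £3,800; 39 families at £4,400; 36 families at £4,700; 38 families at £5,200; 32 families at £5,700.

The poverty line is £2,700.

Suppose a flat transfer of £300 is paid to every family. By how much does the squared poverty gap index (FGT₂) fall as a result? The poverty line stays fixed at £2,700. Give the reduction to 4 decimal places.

0.0020

Before: below the line — 13×£2,200; squared poverty gap index (FGT₂) = 0.002423.
After the £300 transfer: below the line — 13×£2,500; squared poverty gap index (FGT₂) = 0.000388.
Reduction = 0.002423 − 0.000388 = 0.0020.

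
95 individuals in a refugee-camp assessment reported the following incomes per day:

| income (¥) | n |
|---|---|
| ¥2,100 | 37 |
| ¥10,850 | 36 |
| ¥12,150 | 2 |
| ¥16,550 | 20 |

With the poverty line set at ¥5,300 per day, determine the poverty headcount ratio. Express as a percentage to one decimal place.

38.9%

37 of the 95 individuals have income below ¥5,300.
H = 37/95 = 38.9%.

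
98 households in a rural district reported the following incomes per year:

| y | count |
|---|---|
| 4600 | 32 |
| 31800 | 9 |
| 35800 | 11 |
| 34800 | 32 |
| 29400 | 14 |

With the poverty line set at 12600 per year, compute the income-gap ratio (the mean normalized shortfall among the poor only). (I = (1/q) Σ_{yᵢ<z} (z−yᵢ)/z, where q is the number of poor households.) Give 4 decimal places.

0.6349

Below z: 32×4600 (q = 32 of N = 98).
Relative gaps: 0.6349 (×32); sum = 20.317460.
The income-gap ratio divides by q (the poor only): 20.317460 / 32 = 0.6349.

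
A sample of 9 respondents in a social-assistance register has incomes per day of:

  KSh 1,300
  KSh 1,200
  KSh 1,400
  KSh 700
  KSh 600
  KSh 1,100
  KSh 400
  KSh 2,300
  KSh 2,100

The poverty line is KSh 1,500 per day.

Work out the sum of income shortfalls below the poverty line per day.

KSh 3,800

Incomes under z: KSh 400, KSh 600, KSh 700, KSh 1,100, KSh 1,200, KSh 1,300, KSh 1,400 (q = 7 of N = 9).
Individual gaps: 1500−400 = 1100; 1500−600 = 900; 1500−700 = 800; 1500−1100 = 400; 1500−1200 = 300; 1500−1300 = 200; 1500−1400 = 100.
Aggregate gap = KSh 3,800.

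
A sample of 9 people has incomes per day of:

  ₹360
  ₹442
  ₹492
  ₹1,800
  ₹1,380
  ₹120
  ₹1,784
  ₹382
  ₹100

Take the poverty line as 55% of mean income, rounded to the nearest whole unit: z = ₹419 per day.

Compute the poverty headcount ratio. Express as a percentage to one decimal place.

4 of the 9 people have income below ₹419.
H = 4/9 = 44.4%.

44.4%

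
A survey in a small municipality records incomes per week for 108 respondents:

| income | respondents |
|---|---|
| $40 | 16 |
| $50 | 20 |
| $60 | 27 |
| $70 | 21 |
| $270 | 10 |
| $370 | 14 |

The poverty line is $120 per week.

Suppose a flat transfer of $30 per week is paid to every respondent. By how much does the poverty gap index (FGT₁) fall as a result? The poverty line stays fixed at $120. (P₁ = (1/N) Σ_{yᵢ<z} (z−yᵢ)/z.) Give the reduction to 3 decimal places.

0.194

Before: below the line — 16×$40, 20×$50, 27×$60, 21×$70; poverty gap index (FGT₁) = 0.41281.
After the $30 transfer: below the line — 16×$70, 20×$80, 27×$90, 21×$100; poverty gap index (FGT₁) = 0.21836.
Reduction = 0.41281 − 0.21836 = 0.194.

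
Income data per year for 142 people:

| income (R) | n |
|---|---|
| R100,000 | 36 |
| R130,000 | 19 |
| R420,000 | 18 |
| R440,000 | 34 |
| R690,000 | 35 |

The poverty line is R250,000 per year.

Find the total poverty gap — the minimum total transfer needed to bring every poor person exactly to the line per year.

Below the line: 36×R100,000, 19×R130,000 (q = 55 of N = 142).
Individual gaps: 36×(250000−100000) = 5400000; 19×(250000−130000) = 2280000.
Aggregate gap = R7,680,000.

R7,680,000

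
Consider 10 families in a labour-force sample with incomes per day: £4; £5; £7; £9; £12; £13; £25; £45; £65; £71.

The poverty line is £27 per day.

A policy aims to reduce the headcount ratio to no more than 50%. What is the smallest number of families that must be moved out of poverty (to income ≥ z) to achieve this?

7 of the 10 families are poor, so H = 7/10 = 0.700.
A headcount ratio of at most 50% allows at most ⌊0.50 × 10⌋ = 5 poor families.
So at least 7 − 5 = 2 must be lifted.

2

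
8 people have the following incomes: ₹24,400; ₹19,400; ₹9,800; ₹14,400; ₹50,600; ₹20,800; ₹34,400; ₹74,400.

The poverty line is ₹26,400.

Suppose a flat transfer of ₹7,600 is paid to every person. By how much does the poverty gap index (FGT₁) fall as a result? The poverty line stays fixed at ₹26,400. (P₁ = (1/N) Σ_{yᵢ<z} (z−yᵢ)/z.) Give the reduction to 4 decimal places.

Before: below the line — ₹9,800, ₹14,400, ₹19,400, ₹20,800, ₹24,400; poverty gap index (FGT₁) = 0.204545.
After the ₹7,600 transfer: below the line — ₹17,400, ₹22,000; poverty gap index (FGT₁) = 0.063447.
Reduction = 0.204545 − 0.063447 = 0.1411.

0.1411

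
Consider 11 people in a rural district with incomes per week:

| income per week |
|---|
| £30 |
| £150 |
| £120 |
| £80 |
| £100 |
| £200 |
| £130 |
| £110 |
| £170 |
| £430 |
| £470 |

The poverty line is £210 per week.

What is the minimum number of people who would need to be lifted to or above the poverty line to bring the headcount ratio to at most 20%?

9 of the 11 people are poor, so H = 9/11 = 0.818.
A headcount ratio of at most 20% allows at most ⌊0.20 × 11⌋ = 2 poor people.
So at least 9 − 2 = 7 must be lifted.

7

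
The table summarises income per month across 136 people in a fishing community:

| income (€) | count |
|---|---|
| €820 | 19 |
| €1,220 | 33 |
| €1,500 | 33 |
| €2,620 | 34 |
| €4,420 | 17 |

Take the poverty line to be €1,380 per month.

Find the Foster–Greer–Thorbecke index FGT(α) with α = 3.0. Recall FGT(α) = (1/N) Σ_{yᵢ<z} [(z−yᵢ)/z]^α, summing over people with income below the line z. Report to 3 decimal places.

Incomes under z: 19×€820, 33×€1,220 (q = 52 of N = 136).
Normalized shortfalls: (1380−820)/1380 = 0.4058 (×19); (1380−1220)/1380 = 0.1159 (×33).
Raised to α = 3.0: 0.06682 (×19); 0.00156 (×33).
Sum = 1.321072; FGT(3.0) = 1.321072 / 136 = 0.010.

0.010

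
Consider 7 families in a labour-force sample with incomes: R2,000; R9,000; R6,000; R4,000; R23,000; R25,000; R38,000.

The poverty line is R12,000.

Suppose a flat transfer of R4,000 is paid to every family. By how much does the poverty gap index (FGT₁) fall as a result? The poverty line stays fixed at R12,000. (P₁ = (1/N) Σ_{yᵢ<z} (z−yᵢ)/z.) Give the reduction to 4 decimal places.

Before: below the line — R2,000, R4,000, R6,000, R9,000; poverty gap index (FGT₁) = 0.321429.
After the R4,000 transfer: below the line — R6,000, R8,000, R10,000; poverty gap index (FGT₁) = 0.142857.
Reduction = 0.321429 − 0.142857 = 0.1786.

0.1786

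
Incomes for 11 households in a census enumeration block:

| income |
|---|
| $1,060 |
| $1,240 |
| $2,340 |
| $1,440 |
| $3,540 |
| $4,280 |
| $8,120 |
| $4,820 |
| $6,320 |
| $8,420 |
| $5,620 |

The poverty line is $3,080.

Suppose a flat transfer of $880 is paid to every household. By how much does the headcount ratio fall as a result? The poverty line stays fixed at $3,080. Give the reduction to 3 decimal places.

Before: below the line — $1,060, $1,240, $1,440, $2,340; headcount ratio = 0.36364.
After the $880 transfer: below the line — $1,940, $2,120, $2,320; headcount ratio = 0.27273.
Reduction = 0.36364 − 0.27273 = 0.091.

0.091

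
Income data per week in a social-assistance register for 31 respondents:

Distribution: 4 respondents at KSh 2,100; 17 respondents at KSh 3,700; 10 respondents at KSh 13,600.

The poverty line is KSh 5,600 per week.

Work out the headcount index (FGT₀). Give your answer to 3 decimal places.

21 of the 31 respondents have income below KSh 5,600.
H = 21/31 = 0.677.

0.677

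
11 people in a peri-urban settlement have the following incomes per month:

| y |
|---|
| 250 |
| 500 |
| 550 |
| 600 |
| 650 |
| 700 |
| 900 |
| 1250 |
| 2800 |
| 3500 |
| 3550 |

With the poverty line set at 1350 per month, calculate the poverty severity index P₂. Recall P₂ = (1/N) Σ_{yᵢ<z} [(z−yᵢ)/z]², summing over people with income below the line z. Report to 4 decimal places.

Poor units: 250, 500, 550, 600, 650, 700, 900, 1250 (q = 8 of N = 11).
Shortfall ratios: (1350−250)/1350 = 0.8148; (1350−500)/1350 = 0.6296; (1350−550)/1350 = 0.5926; (1350−600)/1350 = 0.5556; (1350−650)/1350 = 0.5185; (1350−700)/1350 = 0.4815; (1350−900)/1350 = 0.3333; (1350−1250)/1350 = 0.0741.
Squared: 0.6639; 0.3964; 0.3512; 0.3086; 0.2689; 0.2318; 0.1111; 0.0055.
Sum = 2.337449; P₂ = 2.337449 / 11 = 0.2125.

0.2125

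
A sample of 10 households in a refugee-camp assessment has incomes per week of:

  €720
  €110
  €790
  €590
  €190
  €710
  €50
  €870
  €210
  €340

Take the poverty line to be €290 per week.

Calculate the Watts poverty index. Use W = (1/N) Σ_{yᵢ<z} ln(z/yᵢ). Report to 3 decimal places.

0.347

Incomes under z: €50, €110, €190, €210 (q = 4 of N = 10).
ln(z/y) terms: ln(290/50) = 1.7579; ln(290/110) = 0.9694; ln(290/190) = 0.4229; ln(290/210) = 0.3228.
W = 3.472889 / 10 = 0.347.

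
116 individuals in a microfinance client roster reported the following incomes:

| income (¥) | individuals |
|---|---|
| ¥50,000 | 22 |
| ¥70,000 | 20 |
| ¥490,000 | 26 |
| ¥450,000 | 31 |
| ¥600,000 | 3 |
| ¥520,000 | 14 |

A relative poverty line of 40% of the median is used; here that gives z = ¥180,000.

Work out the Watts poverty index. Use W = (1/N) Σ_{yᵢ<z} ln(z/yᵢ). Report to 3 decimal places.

Poor units: 22×¥50,000, 20×¥70,000 (q = 42 of N = 116).
Log shortfalls: ln(180000/50000) = 1.2809 (×22); ln(180000/70000) = 0.9445 (×20).
W = 47.069777 / 116 = 0.406.

0.406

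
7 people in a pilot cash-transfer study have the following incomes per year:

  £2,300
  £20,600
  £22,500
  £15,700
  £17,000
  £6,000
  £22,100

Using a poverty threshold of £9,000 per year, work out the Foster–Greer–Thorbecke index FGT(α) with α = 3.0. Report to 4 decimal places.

0.0642

Incomes under z: £2,300, £6,000 (q = 2 of N = 7).
Gap ratios (z−y)/z: (9000−2300)/9000 = 0.7444; (9000−6000)/9000 = 0.3333.
Raised to α = 3.0: 0.41257; 0.03704.
Sum = 0.449606; FGT(3.0) = 0.449606 / 7 = 0.0642.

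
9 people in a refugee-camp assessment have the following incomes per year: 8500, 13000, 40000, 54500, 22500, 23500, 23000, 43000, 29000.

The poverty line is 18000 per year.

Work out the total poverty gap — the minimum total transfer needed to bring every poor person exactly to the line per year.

14500

Below z: 8500, 13000 (q = 2 of N = 9).
Individual gaps: 18000−8500 = 9500; 18000−13000 = 5000.
Aggregate gap = 14500.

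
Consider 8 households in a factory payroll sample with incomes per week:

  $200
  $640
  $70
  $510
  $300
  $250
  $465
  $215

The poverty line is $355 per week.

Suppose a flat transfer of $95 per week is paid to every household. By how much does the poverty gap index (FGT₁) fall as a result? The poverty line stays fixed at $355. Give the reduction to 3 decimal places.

Before: below the line — $70, $200, $215, $250, $300; poverty gap index (FGT₁) = 0.26056.
After the $95 transfer: below the line — $165, $295, $310, $345; poverty gap index (FGT₁) = 0.10739.
Reduction = 0.26056 − 0.10739 = 0.153.

0.153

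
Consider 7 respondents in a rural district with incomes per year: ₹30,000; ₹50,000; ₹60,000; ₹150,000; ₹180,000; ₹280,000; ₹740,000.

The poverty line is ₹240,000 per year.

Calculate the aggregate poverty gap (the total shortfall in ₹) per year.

₹730,000

Incomes under z: ₹30,000, ₹50,000, ₹60,000, ₹150,000, ₹180,000 (q = 5 of N = 7).
Individual gaps: 240000−30000 = 210000; 240000−50000 = 190000; 240000−60000 = 180000; 240000−150000 = 90000; 240000−180000 = 60000.
Aggregate gap = ₹730,000.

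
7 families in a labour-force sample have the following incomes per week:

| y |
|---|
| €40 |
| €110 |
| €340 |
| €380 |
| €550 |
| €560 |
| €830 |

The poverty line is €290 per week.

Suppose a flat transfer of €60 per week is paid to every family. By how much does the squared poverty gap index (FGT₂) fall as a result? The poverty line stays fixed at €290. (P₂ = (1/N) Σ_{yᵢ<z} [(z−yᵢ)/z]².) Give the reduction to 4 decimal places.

Before: below the line — €40, €110; squared poverty gap index (FGT₂) = 0.161203.
After the €60 transfer: below the line — €100, €170; squared poverty gap index (FGT₂) = 0.085782.
Reduction = 0.161203 − 0.085782 = 0.0754.

0.0754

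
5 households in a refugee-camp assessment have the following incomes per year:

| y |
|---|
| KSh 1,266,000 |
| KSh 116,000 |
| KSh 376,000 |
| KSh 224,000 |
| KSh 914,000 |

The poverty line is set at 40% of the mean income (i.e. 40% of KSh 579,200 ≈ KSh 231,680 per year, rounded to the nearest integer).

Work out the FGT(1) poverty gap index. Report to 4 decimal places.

0.1065

Below z: KSh 116,000, KSh 224,000 (q = 2 of N = 5).
Relative gaps: (231680−116000)/231680 = 0.4993; (231680−224000)/231680 = 0.0331.
Sum of shortfalls = 0.532459; P₁ averages over all N: 0.532459 / 5 = 0.1065.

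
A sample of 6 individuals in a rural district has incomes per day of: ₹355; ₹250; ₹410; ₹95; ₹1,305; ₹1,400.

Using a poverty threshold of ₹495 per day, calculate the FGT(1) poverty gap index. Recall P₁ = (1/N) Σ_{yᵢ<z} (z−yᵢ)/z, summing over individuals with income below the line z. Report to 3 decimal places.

Below z: ₹95, ₹250, ₹355, ₹410 (q = 4 of N = 6).
Relative gaps: (495−95)/495 = 0.8081; (495−250)/495 = 0.4949; (495−355)/495 = 0.2828; (495−410)/495 = 0.1717.
Sum of shortfalls = 1.757576; P₁ averages over all N: 1.757576 / 6 = 0.293.

0.293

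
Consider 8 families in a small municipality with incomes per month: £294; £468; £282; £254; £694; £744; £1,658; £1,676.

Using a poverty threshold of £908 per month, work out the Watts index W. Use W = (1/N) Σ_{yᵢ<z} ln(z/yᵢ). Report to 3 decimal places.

0.588

Below z: £254, £282, £294, £468, £694, £744 (q = 6 of N = 8).
Log shortfalls: ln(908/254) = 1.2739; ln(908/282) = 1.1693; ln(908/294) = 1.1277; ln(908/468) = 0.6628; ln(908/694) = 0.2688; ln(908/744) = 0.1992.
W = 4.701664 / 8 = 0.588.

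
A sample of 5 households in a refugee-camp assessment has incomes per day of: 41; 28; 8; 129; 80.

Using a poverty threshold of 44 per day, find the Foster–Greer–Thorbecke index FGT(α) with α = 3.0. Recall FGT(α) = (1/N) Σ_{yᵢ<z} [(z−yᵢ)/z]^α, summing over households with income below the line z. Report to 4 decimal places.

0.1192

Incomes under z: 8, 28, 41 (q = 3 of N = 5).
Gap ratios (z−y)/z: (44−8)/44 = 0.8182; (44−28)/44 = 0.3636; (44−41)/44 = 0.0682.
Raised to α = 3.0: 0.54771; 0.04808; 0.00032.
Sum = 0.596110; FGT(3.0) = 0.596110 / 5 = 0.1192.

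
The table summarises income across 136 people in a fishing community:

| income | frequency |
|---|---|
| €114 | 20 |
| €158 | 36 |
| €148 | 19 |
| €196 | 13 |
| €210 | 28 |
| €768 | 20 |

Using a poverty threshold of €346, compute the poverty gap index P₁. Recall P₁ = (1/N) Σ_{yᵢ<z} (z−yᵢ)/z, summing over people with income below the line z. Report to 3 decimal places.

0.445

Poor units: 20×€114, 19×€148, 36×€158, 13×€196, 28×€210 (q = 116 of N = 136).
Normalized shortfalls: (346−114)/346 = 0.6705 (×20); (346−148)/346 = 0.5723 (×19); (346−158)/346 = 0.5434 (×36); (346−196)/346 = 0.4335 (×13); (346−210)/346 = 0.3931 (×28).
Sum of shortfalls = 60.485549; P₁ averages over all N: 60.485549 / 136 = 0.445.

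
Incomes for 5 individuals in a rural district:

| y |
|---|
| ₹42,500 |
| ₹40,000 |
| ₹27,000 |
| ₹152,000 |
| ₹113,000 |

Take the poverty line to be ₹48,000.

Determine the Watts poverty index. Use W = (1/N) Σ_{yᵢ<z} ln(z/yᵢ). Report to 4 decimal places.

0.1759

Poor units: ₹27,000, ₹40,000, ₹42,500 (q = 3 of N = 5).
Log shortfalls: ln(48000/27000) = 0.5754; ln(48000/40000) = 0.1823; ln(48000/42500) = 0.1217.
W = 0.879383 / 5 = 0.1759.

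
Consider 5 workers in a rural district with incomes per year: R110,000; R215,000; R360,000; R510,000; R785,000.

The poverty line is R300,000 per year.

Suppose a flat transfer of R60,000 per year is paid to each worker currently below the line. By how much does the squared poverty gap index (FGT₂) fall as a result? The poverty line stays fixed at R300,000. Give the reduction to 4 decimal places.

0.0573

Before: below the line — R110,000, R215,000; squared poverty gap index (FGT₂) = 0.096278.
After the R60,000 transfer: below the line — R170,000, R275,000; squared poverty gap index (FGT₂) = 0.038944.
Reduction = 0.096278 − 0.038944 = 0.0573.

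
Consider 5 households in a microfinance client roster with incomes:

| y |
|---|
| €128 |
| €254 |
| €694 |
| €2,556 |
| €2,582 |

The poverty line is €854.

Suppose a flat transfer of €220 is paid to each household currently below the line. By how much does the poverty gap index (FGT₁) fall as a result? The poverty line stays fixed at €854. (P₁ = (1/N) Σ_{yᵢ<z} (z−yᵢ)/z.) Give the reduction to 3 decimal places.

0.141

Before: below the line — €128, €254, €694; poverty gap index (FGT₁) = 0.34801.
After the €220 transfer: below the line — €348, €474; poverty gap index (FGT₁) = 0.20749.
Reduction = 0.34801 − 0.20749 = 0.141.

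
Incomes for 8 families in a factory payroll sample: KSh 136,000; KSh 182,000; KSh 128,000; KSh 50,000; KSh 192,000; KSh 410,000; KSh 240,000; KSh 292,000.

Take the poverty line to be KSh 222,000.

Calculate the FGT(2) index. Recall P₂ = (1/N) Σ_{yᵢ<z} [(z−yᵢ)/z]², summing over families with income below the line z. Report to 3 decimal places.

0.123

Below the line: KSh 50,000, KSh 128,000, KSh 136,000, KSh 182,000, KSh 192,000 (q = 5 of N = 8).
Normalized shortfalls: (222000−50000)/222000 = 0.7748; (222000−128000)/222000 = 0.4234; (222000−136000)/222000 = 0.3874; (222000−182000)/222000 = 0.1802; (222000−192000)/222000 = 0.1351.
Squared: 0.6003; 0.1793; 0.1501; 0.0325; 0.0183.
Sum = 0.980359; P₂ = 0.980359 / 8 = 0.123.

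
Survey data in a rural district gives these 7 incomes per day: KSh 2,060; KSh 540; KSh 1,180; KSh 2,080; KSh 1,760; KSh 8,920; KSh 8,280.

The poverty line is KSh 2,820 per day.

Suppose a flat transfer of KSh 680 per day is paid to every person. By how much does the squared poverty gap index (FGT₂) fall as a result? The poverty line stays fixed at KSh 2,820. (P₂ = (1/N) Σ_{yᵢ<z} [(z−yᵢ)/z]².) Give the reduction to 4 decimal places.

0.1168

Before: below the line — KSh 540, KSh 1,180, KSh 1,760, KSh 2,060, KSh 2,080; squared poverty gap index (FGT₂) = 0.182098.
After the KSh 680 transfer: below the line — KSh 1,220, KSh 1,860, KSh 2,440, KSh 2,740, KSh 2,760; squared poverty gap index (FGT₂) = 0.065317.
Reduction = 0.182098 − 0.065317 = 0.1168.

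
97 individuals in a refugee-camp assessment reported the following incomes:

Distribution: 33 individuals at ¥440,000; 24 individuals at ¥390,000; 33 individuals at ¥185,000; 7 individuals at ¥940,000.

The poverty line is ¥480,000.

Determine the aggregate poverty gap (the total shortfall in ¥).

Below the line: 33×¥185,000, 24×¥390,000, 33×¥440,000 (q = 90 of N = 97).
Individual gaps: 33×(480000−185000) = 9735000; 24×(480000−390000) = 2160000; 33×(480000−440000) = 1320000.
Aggregate gap = ¥13,215,000.

¥13,215,000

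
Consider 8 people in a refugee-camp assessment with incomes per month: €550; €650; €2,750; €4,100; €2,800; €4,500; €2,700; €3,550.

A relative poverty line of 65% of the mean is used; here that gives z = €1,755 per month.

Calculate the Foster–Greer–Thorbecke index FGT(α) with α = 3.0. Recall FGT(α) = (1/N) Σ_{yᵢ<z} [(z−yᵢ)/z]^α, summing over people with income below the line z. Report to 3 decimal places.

Below z: €550, €650 (q = 2 of N = 8).
Shortfall ratios: (1755−550)/1755 = 0.6866; (1755−650)/1755 = 0.6296.
Raised to α = 3.0: 0.32369; 0.24961.
Sum = 0.573297; FGT(3.0) = 0.573297 / 8 = 0.072.

0.072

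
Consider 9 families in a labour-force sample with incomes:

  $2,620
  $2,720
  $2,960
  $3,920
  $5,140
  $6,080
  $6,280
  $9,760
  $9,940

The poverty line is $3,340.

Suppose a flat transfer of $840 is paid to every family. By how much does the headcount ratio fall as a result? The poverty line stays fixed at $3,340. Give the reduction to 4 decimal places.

0.3333

Before: below the line — $2,620, $2,720, $2,960; headcount ratio = 0.333333.
After the $840 transfer: below the line — none; headcount ratio = 0.000000.
Reduction = 0.333333 − 0.000000 = 0.3333.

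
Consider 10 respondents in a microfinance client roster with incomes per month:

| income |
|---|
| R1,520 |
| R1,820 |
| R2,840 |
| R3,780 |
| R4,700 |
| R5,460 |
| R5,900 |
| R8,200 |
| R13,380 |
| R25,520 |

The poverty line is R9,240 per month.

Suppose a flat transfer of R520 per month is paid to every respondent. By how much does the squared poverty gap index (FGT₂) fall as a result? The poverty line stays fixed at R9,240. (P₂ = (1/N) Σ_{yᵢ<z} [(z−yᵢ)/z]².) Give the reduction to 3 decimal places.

0.046

Before: below the line — R1,520, R1,820, R2,840, R3,780, R4,700, R5,460, R5,900, R8,200; squared poverty gap index (FGT₂) = 0.27239.
After the R520 transfer: below the line — R2,040, R2,340, R3,360, R4,300, R5,220, R5,980, R6,420, R8,720; squared poverty gap index (FGT₂) = 0.22657.
Reduction = 0.27239 − 0.22657 = 0.046.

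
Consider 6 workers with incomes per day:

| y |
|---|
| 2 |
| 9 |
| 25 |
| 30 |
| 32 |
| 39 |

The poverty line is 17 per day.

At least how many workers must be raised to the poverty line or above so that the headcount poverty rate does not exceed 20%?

1

Currently q = 2 of N = 6 are below the line (H = 0.333).
A headcount ratio of at most 20% allows at most ⌊0.20 × 6⌋ = 1 poor workers.
So at least 2 − 1 = 1 must be lifted.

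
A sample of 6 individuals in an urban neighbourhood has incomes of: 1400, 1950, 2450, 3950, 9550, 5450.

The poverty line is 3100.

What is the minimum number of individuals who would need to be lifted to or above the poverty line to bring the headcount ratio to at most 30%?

2

Currently q = 3 of N = 6 are below the line (H = 0.500).
A headcount ratio of at most 30% allows at most ⌊0.30 × 6⌋ = 1 poor individuals.
So at least 3 − 1 = 2 must be lifted.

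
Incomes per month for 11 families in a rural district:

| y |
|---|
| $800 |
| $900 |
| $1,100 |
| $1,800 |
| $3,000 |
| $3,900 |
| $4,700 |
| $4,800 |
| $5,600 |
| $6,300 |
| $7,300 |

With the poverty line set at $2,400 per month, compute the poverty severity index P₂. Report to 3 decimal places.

Poor units: $800, $900, $1,100, $1,800 (q = 4 of N = 11).
Shortfall ratios: (2400−800)/2400 = 0.6667; (2400−900)/2400 = 0.6250; (2400−1100)/2400 = 0.5417; (2400−1800)/2400 = 0.2500.
Squared: 0.4444; 0.3906; 0.2934; 0.0625.
Sum = 1.190972; P₂ = 1.190972 / 11 = 0.108.

0.108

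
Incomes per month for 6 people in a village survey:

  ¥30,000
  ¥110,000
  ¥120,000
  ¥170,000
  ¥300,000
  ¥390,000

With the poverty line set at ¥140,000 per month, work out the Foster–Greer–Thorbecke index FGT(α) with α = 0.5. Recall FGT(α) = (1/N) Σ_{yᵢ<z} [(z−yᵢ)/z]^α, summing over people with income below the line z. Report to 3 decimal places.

0.288

Incomes under z: ¥30,000, ¥110,000, ¥120,000 (q = 3 of N = 6).
Gap ratios (z−y)/z: (140000−30000)/140000 = 0.7857; (140000−110000)/140000 = 0.2143; (140000−120000)/140000 = 0.1429.
Raised to α = 0.5: 0.88641; 0.46291; 0.37796.
Sum = 1.727280; FGT(0.5) = 1.727280 / 6 = 0.288.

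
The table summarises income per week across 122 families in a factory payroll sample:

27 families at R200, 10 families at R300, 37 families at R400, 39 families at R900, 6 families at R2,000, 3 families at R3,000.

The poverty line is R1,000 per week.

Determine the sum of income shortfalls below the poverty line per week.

Incomes under z: 27×R200, 10×R300, 37×R400, 39×R900 (q = 113 of N = 122).
Individual gaps: 27×(1000−200) = 21600; 10×(1000−300) = 7000; 37×(1000−400) = 22200; 39×(1000−900) = 3900.
Aggregate gap = R54,700.

R54,700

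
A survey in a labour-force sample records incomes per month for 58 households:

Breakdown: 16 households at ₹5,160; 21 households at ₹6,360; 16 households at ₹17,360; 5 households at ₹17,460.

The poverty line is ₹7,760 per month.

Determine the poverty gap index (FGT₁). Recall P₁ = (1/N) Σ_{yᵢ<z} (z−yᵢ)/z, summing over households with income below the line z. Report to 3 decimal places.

0.158

Below z: 16×₹5,160, 21×₹6,360 (q = 37 of N = 58).
Relative gaps: (7760−5160)/7760 = 0.3351 (×16); (7760−6360)/7760 = 0.1804 (×21).
Sum of shortfalls = 9.149485; P₁ averages over all N: 9.149485 / 58 = 0.158.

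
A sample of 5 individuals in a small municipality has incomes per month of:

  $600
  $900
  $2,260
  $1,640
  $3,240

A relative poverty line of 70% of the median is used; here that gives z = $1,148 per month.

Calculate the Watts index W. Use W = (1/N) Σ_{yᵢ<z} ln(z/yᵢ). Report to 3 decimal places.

0.178

Below the line: $600, $900 (q = 2 of N = 5).
Log shortfalls: ln(1148/600) = 0.6488; ln(1148/900) = 0.2434.
W = 0.892229 / 5 = 0.178.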